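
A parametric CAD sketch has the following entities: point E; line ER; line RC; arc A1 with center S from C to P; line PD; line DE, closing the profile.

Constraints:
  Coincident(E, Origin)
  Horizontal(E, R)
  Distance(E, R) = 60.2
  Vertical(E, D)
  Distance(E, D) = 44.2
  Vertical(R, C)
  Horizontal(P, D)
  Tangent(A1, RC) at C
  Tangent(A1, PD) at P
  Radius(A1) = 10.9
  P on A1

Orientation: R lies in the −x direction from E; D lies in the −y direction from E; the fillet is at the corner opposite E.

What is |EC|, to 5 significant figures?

68.796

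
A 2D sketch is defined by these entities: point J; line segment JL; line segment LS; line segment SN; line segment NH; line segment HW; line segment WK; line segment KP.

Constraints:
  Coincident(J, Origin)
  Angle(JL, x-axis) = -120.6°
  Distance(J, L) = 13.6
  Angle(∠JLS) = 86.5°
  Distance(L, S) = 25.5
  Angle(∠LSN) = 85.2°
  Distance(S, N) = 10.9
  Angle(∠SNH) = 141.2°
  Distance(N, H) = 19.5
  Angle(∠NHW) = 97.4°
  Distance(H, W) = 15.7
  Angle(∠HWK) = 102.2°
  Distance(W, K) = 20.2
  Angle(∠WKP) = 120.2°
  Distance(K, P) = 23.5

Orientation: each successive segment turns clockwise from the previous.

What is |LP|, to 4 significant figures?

30.51

J is at the origin; JL runs at -120.6° with length 13.6, so L = (-6.923, -11.71). ∠JLS = 86.5° gives LS at 145.9° from the x-axis; with |LS| = 25.5, S = (-28.04, 2.590). ∠LSN = 85.2° gives SN at 51.10° from the x-axis; with |SN| = 10.9, N = (-21.19, 11.07). ∠SNH = 141.2° gives NH at 12.30° from the x-axis; with |NH| = 19.5, H = (-2.141, 15.23). ∠NHW = 97.4° gives HW at -70.30° from the x-axis; with |HW| = 15.7, W = (3.151, 0.4461). ∠HWK = 102.2° gives WK at -148.1° from the x-axis; with |WK| = 20.2, K = (-14.00, -10.23). ∠WKP = 120.2° gives KP at 152.1° from the x-axis; with |KP| = 23.5, P = (-34.77, 0.7680). Then |LP| = |P − L| = 30.51.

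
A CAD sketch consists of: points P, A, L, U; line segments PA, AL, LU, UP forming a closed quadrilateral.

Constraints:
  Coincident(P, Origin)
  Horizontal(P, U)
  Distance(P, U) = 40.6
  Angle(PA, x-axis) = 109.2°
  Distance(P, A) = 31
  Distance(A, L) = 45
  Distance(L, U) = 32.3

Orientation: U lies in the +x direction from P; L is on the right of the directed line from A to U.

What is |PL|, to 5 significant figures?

14.875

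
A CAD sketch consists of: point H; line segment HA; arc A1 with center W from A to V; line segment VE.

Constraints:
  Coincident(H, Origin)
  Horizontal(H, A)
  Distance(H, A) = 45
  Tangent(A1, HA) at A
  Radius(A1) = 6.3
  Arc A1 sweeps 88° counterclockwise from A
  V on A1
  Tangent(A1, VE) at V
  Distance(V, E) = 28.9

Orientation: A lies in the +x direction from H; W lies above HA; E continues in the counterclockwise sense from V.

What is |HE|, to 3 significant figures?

62.9

H is at the origin; HA is horizontal with |HA| = 45.0 and A on the +x side, so A = (45.0, 0.00). The tangent condition forces WA to be normal to HA, so W = A + (0, 6.3) = (45.0, 6.30). On A1, A sits at bearing -90° from W; an 88° counterclockwise sweep puts V at bearing -2°, so V = W + 6.3·(cos -2°, sin -2°) = (51.3, 6.08). Tangency of A1 to VE means the radius WV is perpendicular to VE, so VE runs along (−sin -2°, cos -2°); with |VE| = 28.9, E = (52.3, 35.0). Then |HE| = |E − H| = 62.9.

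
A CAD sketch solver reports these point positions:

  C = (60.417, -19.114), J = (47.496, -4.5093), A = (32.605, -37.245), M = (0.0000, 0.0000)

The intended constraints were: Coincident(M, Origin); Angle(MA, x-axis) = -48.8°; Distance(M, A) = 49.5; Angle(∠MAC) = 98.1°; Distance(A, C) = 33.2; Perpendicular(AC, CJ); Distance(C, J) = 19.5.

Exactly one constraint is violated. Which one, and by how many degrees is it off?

Perpendicular(AC, CJ) — off by 8.40°.

M = (0.00, 0.00) ✓; MA at -48.80° ✓; |MA| = 49.50 ✓; ∠MAC = 98.10° ✓; |AC| = 33.20 ✓; ∠(AC, CJ) = 98.40° ✗; |CJ| = 19.50 ✓.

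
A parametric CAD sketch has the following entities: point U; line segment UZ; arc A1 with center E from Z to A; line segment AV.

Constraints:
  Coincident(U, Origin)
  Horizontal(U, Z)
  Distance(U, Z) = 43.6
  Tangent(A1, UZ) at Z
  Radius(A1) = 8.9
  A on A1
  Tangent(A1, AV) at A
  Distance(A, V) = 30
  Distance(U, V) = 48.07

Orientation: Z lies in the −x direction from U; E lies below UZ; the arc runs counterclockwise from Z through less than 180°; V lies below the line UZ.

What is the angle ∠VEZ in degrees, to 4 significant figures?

155.0°

Checks: ∠(EZ, ZU) = 90.00° ✓; |EZ| = 8.900 ✓; |EA| = 8.900 ✓; ∠(EA, AV) = 90.00° ✓; |AV| = 30.00 ✓; |UV| = 48.07 ✓.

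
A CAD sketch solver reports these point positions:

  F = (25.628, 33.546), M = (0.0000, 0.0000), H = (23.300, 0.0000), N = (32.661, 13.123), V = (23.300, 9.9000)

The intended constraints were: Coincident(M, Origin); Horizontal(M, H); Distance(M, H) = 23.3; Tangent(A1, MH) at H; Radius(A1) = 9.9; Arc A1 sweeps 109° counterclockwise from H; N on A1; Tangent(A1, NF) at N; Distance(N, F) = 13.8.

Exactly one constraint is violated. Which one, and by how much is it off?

Distance(N, F) = 13.8 — off by 7.80.

M = (0.00, 0.00) ✓; M.y = 0.00, H.y = 0.00 ✓; |MH| = 23.30 ✓; ∠(VH, HM) = 90.00° ✓; |VH| = 9.900 ✓; bearing(V→N) − bearing(V→H) = 109.0° ✓; |VN| = 9.900 ✓; ∠(VN, NF) = 90.00° ✓; |NF| = 21.60 ✗.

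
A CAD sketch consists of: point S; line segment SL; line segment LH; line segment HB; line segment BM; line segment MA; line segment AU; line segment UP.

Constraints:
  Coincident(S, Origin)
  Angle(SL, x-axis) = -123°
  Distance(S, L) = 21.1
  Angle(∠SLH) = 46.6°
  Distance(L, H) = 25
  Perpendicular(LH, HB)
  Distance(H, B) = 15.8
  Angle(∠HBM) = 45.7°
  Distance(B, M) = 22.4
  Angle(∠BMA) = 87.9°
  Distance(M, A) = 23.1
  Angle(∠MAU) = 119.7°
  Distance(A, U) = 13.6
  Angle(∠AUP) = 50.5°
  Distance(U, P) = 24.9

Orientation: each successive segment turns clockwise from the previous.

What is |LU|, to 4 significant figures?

40.50

S is at the origin; SL runs at -123.0° with length 21.1, so L = (-11.49, -17.70). ∠SLH = 46.6° gives LH at 103.6° from the x-axis; with |LH| = 25.0, H = (-17.37, 6.603). LH ⟂ HB, so HB runs at 13.60°; with |HB| = 15.8, B = (-2.013, 10.32). ∠HBM = 45.7° gives BM at -120.7° from the x-axis; with |BM| = 22.4, M = (-13.45, -8.942). ∠BMA = 87.9° gives MA at 147.2° from the x-axis; with |MA| = 23.1, A = (-32.87, 3.571). ∠MAU = 119.7° gives AU at 86.90° from the x-axis; with |AU| = 13.6, U = (-32.13, 17.15). Then |LU| = |U − L| = 40.50.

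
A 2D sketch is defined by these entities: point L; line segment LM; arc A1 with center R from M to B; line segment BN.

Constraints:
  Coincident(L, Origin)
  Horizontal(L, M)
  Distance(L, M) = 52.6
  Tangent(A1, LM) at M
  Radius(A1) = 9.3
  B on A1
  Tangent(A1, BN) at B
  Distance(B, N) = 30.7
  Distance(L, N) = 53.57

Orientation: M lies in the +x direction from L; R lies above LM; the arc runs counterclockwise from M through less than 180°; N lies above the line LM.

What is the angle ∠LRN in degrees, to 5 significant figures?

72.815°

L is at the origin; L and M share the same y with |LM| = 52.6 and M on the +x side, so M = (52.600, 0.0000). A1 meets LM tangentially, so RM is at right angles to LM, so R = M + (0, 9.3) = (52.600, 9.3000). Since RB ⟂ BN (tangency), |RN| = √(9.3² + 30.7²) = 32.078 regardless of where B sits on A1. So N lies on both circle(L, 53.57) and circle(R, 32.078); the above-LM intersection is N = (37.932, 37.828). B is the foot of the tangent from N: B = (59.283, 15.768).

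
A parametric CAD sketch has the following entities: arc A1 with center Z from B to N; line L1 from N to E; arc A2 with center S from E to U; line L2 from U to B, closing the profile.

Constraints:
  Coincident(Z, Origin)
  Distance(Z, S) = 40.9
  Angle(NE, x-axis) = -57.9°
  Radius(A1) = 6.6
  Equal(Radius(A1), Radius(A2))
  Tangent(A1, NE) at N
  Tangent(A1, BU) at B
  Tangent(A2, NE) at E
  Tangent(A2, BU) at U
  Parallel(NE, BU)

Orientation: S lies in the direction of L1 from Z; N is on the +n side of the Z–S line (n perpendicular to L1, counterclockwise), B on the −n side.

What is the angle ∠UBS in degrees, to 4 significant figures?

9.167°

The slot axis is L1's direction at -57.9°, so u = (cos -57.9°, sin -57.9°) = (0.5314, -0.8471) and n = (−sin -57.9°, cos -57.9°) = (0.8471, 0.5314). Z is at the origin and S lies 40.9 along u from Z, so S = 40.9·u = (21.73, -34.65). Tangency of A1 to both parallel lines with radius 6.6 puts N and B at Z ± 6.6·n: N = (5.591, 3.507), B = (-5.591, -3.507). Equal radii place E and U the same way about S: E = S + 6.6·n = (27.33, -31.14), U = S − 6.6·n = (16.14, -38.15). Then cos ∠UBS = BU·BS / (|BU||BS|), giving 9.167°.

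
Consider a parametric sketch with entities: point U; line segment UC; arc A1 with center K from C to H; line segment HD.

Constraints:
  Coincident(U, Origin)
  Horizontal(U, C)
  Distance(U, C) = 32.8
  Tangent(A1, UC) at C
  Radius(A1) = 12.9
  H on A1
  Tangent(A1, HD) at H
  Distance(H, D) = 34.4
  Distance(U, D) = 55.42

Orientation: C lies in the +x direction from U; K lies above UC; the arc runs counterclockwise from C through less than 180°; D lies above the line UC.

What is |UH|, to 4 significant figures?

48.01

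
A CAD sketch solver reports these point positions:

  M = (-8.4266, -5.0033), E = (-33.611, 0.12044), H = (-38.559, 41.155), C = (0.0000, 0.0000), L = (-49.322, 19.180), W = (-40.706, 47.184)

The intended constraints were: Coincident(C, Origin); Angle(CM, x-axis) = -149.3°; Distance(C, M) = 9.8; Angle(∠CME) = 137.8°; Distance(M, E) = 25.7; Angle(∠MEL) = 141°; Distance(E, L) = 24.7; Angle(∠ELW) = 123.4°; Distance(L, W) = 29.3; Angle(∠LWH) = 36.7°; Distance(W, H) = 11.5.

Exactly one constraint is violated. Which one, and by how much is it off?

Distance(W, H) = 11.5 — off by 5.10.

C = (0.00, 0.00) ✓; CM at -149.3° ✓; |CM| = 9.800 ✓; ∠CME = 137.8° ✓; |ME| = 25.70 ✓; ∠MEL = 141.0° ✓; |EL| = 24.70 ✓; ∠ELW = 123.4° ✓; |LW| = 29.30 ✓; ∠LWH = 36.70° ✓; |WH| = 6.400 ✗.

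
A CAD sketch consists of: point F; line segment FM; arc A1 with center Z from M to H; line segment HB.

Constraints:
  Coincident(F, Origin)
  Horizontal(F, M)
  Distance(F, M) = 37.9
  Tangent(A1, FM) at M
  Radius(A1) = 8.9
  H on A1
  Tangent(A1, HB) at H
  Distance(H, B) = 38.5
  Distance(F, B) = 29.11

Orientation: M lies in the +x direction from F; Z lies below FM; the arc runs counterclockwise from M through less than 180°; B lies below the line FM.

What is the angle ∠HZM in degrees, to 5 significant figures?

43.358°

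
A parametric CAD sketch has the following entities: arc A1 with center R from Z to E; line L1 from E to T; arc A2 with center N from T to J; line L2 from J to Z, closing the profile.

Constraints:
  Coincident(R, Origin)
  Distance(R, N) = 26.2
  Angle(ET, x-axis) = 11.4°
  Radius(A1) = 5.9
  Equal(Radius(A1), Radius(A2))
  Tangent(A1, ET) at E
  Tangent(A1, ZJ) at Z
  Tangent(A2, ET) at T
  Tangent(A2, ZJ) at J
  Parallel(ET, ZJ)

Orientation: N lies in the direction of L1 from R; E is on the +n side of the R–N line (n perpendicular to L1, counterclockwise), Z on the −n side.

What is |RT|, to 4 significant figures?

26.86

The slot axis is L1's direction at 11.4°, so u = (cos 11.4°, sin 11.4°) = (0.9803, 0.1977) and n = (−sin 11.4°, cos 11.4°) = (-0.1977, 0.9803). R is at the origin and N lies 26.2 along u from R, so N = 26.2·u = (25.68, 5.179). Tangency of A1 to both parallel lines with radius 5.9 puts E and Z at R ± 5.9·n: E = (-1.166, 5.784), Z = (1.166, -5.784). Equal radii place T and J the same way about N: T = N + 5.9·n = (24.52, 10.96), J = N − 5.9·n = (26.85, -0.6050). Then |RT| = |T − R| = 26.86.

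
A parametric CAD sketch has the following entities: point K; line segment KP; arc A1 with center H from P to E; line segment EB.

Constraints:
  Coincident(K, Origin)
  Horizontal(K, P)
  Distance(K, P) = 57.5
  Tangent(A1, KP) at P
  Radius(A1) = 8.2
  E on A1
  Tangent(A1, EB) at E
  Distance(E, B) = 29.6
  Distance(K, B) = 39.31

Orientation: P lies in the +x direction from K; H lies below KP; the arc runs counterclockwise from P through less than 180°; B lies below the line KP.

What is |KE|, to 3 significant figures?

51.6

K is at the origin; KP is horizontal with |KP| = 57.5 and P on the +x side, so P = (57.5, 0.00). A1 meets KP tangentially, so HP is at right angles to KP, so H = P + (0, -8.2) = (57.5, -8.20). Since HE ⟂ EB (tangency), |HB| = √(8.2² + 29.6²) = 30.7 regardless of where E sits on A1. So B lies on both circle(K, 39.31) and circle(H, 30.7); the below-KP intersection is B = (31.1, -24.0). E is the foot of the tangent from B: E = (51.6, -2.54).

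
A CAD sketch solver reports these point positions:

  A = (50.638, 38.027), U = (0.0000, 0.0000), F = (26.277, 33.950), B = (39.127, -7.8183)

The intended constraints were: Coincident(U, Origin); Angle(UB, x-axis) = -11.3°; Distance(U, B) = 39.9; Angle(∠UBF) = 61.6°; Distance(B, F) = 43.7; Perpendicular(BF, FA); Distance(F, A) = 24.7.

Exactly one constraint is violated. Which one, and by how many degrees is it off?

Perpendicular(BF, FA) — off by 7.60°.

U = (0.00, 0.00) ✓; UB at -11.30° ✓; |UB| = 39.90 ✓; ∠UBF = 61.60° ✓; |BF| = 43.70 ✓; ∠(BF, FA) = 97.60° ✗; |FA| = 24.70 ✓.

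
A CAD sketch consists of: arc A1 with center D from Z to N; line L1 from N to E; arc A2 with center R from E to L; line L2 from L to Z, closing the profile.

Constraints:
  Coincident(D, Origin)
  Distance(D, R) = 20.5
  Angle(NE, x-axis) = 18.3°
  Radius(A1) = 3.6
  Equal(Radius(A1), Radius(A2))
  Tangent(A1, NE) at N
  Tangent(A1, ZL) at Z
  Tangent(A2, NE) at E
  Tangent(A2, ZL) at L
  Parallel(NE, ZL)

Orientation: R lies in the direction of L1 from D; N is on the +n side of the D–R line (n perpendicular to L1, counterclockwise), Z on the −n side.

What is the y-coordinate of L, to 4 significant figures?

3.019

Tangency of A1 to both parallel lines with radius 3.6 puts N and Z at D ± 3.6·n: N = (-1.130, 3.418), Z = (1.130, -3.418). Equal radii place E and L the same way about R: E = R + 3.6·n = (18.33, 9.855), L = R − 3.6·n = (20.59, 3.019). So L.y = 3.019.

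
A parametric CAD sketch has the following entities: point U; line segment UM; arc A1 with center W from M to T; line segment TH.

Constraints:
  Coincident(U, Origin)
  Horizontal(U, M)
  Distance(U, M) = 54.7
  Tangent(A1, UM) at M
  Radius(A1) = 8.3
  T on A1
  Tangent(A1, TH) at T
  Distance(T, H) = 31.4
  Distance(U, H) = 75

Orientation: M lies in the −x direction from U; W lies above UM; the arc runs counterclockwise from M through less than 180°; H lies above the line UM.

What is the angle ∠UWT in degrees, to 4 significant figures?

39.64°

Checks: U.y = 0.00, M.y = 0.00 ✓; ∠(WM, MU) = 90.00° ✓; |WT| = 8.300 ✓; ∠(WT, TH) = 90.00° ✓; |TH| = 31.40 ✓; |UH| = 75.00 ✓.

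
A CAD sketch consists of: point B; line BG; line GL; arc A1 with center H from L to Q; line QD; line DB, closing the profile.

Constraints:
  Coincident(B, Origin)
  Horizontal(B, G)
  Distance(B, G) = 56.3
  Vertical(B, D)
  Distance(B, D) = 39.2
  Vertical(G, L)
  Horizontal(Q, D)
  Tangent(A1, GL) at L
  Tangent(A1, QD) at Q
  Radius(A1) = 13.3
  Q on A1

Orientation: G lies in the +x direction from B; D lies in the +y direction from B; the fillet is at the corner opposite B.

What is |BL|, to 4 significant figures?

61.97

The virtual corner opposite B is at (56.30, 39.20). The tangent condition forces HL to be normal to GL and the tangent condition forces HQ to be normal to QD, with radius 13.3, so the center H sits 13.3 in from both sides at H = (43.00, 25.90). That places the tangent points at L = (56.30, 25.90) on GL and Q = (43.00, 39.20) on QD. Then |BL| = |L − B| = 61.97.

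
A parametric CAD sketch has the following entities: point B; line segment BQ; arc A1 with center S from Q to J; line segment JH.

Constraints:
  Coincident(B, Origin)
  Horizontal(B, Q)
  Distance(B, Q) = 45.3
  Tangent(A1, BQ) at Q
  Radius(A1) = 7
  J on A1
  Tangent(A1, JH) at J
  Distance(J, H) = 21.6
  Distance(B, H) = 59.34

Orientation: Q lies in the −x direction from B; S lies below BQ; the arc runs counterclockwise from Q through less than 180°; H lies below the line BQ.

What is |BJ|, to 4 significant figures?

52.78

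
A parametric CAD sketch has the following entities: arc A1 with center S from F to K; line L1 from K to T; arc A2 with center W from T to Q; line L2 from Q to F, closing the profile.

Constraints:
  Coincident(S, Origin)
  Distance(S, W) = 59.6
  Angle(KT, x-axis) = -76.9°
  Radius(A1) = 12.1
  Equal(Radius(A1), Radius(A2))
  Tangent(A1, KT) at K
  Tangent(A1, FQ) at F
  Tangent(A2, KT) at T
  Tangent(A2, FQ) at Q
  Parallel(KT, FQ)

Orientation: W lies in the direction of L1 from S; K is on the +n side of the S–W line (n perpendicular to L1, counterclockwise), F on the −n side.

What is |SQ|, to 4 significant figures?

60.82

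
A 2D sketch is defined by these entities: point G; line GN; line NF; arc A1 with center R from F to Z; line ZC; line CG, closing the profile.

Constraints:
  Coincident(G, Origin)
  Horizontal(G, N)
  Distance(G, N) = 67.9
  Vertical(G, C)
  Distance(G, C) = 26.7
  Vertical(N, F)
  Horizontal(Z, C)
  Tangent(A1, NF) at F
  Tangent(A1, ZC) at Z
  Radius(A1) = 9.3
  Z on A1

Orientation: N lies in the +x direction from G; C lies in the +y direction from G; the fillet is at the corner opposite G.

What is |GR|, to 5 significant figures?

61.129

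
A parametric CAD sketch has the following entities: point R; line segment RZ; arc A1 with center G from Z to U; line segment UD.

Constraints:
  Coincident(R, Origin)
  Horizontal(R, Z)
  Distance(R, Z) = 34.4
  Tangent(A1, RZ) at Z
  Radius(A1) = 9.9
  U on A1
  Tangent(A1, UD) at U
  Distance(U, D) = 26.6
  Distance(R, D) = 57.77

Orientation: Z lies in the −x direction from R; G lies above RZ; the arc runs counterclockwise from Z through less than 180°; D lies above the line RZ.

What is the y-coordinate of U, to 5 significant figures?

16.568

Checks: |RZ| = 34.40 ✓; |GU| = 9.900 ✓; ∠(GU, UD) = 90.00° ✓; |UD| = 26.60 ✓; |RD| = 57.77 ✓.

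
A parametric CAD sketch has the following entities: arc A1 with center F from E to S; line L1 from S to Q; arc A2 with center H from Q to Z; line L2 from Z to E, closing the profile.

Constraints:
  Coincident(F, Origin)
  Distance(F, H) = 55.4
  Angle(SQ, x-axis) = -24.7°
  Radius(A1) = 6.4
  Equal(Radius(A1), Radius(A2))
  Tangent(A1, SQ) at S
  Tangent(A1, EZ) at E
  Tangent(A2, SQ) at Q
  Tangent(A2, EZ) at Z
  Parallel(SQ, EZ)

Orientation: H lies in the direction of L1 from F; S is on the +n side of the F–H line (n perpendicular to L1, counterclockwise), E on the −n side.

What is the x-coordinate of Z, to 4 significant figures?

47.66

The slot axis is L1's direction at -24.7°, so u = (cos -24.7°, sin -24.7°) = (0.9085, -0.4179) and n = (−sin -24.7°, cos -24.7°) = (0.4179, 0.9085). F is at the origin and H lies 55.4 along u from F, so H = 55.4·u = (50.33, -23.15). Tangency of A1 to both parallel lines with radius 6.4 puts S and E at F ± 6.4·n: S = (2.674, 5.814), E = (-2.674, -5.814). Equal radii place Q and Z the same way about H: Q = H + 6.4·n = (53.01, -17.34), Z = H − 6.4·n = (47.66, -28.96). So Z.x = 47.66.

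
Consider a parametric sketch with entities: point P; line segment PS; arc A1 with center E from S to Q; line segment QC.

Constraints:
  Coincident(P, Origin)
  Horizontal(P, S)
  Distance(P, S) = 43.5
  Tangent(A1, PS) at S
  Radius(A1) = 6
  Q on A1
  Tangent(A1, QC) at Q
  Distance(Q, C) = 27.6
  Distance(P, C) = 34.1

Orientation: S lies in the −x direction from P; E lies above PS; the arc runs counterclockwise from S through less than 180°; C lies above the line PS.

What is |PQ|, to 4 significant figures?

38.65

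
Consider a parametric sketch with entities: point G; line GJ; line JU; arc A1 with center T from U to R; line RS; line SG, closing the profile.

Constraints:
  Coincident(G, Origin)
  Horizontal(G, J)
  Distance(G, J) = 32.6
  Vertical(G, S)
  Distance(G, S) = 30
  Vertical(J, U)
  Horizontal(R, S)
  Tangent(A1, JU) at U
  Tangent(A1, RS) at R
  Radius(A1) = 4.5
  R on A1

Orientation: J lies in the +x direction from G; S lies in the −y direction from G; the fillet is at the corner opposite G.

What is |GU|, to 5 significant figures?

41.389

The virtual corner opposite G is at (32.600, -30.000). The tangent condition forces TU to be normal to JU and tangency of A1 to RS means the radius TR is perpendicular to RS, with radius 4.5, so the center T sits 4.5 in from both sides at T = (28.100, -25.500). That places the tangent points at U = (32.600, -25.500) on JU and R = (28.100, -30.000) on RS. Then |GU| = |U − G| = 41.389.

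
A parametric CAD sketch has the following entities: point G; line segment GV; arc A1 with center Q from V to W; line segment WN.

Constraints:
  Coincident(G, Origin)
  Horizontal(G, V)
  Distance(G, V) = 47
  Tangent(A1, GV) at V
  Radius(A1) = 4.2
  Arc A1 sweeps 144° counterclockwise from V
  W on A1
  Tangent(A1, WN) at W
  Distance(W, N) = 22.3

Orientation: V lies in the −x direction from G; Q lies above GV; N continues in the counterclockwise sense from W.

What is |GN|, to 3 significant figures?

65.9

G is at the origin; GV is horizontal with |GV| = 47.0 and V on the −x side, so V = (-47.0, 0.00). Since A1 is tangent to GV there, QV ⟂ GV, so Q = V + (0, 4.2) = (-47.0, 4.20). On A1, V sits at bearing -90° from Q; a 144° counterclockwise sweep puts W at bearing 54°, so W = Q + 4.2·(cos 54°, sin 54°) = (-44.5, 7.60). The tangent condition forces QW to be normal to WN, so WN runs along (−sin 54°, cos 54°); with |WN| = 22.3, N = (-62.6, 20.7). Then |GN| = |N − G| = 65.9.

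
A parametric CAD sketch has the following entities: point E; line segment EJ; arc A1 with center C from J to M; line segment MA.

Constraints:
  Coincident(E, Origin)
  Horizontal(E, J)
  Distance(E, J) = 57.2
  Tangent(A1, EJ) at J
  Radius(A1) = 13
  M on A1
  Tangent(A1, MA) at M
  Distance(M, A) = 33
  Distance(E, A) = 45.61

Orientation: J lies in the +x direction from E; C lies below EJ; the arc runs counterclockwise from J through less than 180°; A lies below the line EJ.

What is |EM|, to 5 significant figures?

46.425

Checks: ∠(CJ, JE) = 90.00° ✓; |CJ| = 13.00 ✓; |CM| = 13.00 ✓; ∠(CM, MA) = 90.00° ✓; |MA| = 33.00 ✓; |EA| = 45.61 ✓.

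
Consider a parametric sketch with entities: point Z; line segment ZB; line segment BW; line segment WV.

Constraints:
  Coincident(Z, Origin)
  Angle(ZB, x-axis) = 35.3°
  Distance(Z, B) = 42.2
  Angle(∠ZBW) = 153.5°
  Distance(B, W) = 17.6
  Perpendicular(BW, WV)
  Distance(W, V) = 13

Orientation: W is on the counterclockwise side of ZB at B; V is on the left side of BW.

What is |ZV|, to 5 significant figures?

55.672

Z is at the origin; ZB runs at 35.3° with length 42.2, so B = 42.2·(cos 35.3°, sin 35.3°) = (34.441, 24.386). ∠ZBW = 153.5°, so BW runs at 35.3° + (180° − 153.5°) = 61.800° from the x-axis; with |BW| = 17.6, W = B + 17.6·(cos 61.800°, sin 61.800°) = (42.758, 39.897). BW is perpendicular to WV; with |WV| = 13.0 on the left of BW, V = W + 13.0·(-0.88130, 0.47255) = (31.301, 46.040). Then |ZV| = |V − Z| = 55.672.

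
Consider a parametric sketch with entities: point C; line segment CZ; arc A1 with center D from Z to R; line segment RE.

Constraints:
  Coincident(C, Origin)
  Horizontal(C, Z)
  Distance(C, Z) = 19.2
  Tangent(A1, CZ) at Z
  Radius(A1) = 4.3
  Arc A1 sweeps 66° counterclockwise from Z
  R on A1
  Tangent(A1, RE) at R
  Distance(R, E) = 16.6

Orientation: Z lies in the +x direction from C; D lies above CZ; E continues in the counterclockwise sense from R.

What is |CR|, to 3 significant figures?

23.3

C is at the origin; CZ is horizontal with |CZ| = 19.2 and Z on the +x side, so Z = (19.2, 0.00). Since A1 is tangent to CZ there, DZ ⟂ CZ, so D = Z + (0, 4.3) = (19.2, 4.30). On A1, Z sits at bearing -90° from D; a 66° counterclockwise sweep puts R at bearing -24°, so R = D + 4.3·(cos -24°, sin -24°) = (23.1, 2.55). Then |CR| = |R − C| = 23.3.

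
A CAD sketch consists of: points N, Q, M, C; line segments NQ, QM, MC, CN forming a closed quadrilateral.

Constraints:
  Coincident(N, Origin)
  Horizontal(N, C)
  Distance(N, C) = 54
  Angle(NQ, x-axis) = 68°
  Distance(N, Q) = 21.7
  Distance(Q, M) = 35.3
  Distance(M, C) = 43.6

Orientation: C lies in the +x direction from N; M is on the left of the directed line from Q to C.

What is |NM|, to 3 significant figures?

54.7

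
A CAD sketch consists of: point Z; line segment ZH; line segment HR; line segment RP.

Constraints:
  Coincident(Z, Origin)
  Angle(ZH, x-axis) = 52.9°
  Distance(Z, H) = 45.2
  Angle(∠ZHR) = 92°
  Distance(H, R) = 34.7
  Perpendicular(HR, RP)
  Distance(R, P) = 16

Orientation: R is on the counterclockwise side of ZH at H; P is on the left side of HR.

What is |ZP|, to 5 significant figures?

46.552

Z is at the origin; ZH runs at 52.9° with length 45.2, so H = 45.2·(cos 52.9°, sin 52.9°) = (27.265, 36.051). ∠ZHR = 92.0°, so HR runs at 52.9° + (180° − 92.0°) = 140.90° from the x-axis; with |HR| = 34.7, R = H + 34.7·(cos 140.90°, sin 140.90°) = (0.33619, 57.935). HR is perpendicular to RP; with |RP| = 16.0 on the left of HR, P = R + 16.0·(-0.63068, -0.77605) = (-9.7546, 45.519). Then |ZP| = |P − Z| = 46.552.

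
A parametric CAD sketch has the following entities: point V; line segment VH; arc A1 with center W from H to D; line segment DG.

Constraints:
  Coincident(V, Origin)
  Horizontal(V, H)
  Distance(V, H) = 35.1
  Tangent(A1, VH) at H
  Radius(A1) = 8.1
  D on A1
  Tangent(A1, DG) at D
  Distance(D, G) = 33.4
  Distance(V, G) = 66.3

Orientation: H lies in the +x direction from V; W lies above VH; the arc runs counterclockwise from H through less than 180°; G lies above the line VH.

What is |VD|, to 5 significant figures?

42.763

Checks: |VH| = 35.10 ✓; |WD| = 8.100 ✓; ∠(WD, DG) = 90.00° ✓; |DG| = 33.40 ✓; |VG| = 66.30 ✓.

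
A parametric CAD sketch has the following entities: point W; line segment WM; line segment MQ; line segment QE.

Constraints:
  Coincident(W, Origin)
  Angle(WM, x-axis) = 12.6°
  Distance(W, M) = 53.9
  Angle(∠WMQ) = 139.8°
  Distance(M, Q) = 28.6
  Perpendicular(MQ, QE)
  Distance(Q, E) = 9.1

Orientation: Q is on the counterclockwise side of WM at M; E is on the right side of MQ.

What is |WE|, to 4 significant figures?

82.43

W is at the origin; WM runs at 12.6° with length 53.9, so M = 53.9·(cos 12.6°, sin 12.6°) = (52.60, 11.76). ∠WMQ = 139.8°, so MQ runs at 12.6° + (180° − 139.8°) = 52.80° from the x-axis; with |MQ| = 28.6, Q = M + 28.6·(cos 52.80°, sin 52.80°) = (69.89, 34.54). The perpendicularity gives QE at right angles to MQ; with |QE| = 9.1 on the right of MQ, E = Q + 9.1·(0.7965, -0.6046) = (77.14, 29.04). Then |WE| = |E − W| = 82.43.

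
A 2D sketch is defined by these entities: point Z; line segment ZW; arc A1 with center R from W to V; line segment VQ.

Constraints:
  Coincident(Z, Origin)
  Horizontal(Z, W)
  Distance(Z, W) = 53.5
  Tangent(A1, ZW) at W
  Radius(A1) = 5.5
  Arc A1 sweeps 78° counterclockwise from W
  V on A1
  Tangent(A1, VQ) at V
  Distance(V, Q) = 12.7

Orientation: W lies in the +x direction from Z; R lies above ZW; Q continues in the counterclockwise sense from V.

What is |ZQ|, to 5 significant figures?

63.767

Z is at the origin; Z and W share the same y with |ZW| = 53.5 and W on the +x side, so W = (53.500, 0.0000). The tangent condition forces RW to be normal to ZW, so R = W + (0, 5.5) = (53.500, 5.5000). On A1, W sits at bearing -90° from R; a 78° counterclockwise sweep puts V at bearing -12°, so V = R + 5.5·(cos -12°, sin -12°) = (58.880, 4.3565). The tangent condition forces RV to be normal to VQ, so VQ runs along (−sin -12°, cos -12°); with |VQ| = 12.7, Q = (61.520, 16.779). Then |ZQ| = |Q − Z| = 63.767.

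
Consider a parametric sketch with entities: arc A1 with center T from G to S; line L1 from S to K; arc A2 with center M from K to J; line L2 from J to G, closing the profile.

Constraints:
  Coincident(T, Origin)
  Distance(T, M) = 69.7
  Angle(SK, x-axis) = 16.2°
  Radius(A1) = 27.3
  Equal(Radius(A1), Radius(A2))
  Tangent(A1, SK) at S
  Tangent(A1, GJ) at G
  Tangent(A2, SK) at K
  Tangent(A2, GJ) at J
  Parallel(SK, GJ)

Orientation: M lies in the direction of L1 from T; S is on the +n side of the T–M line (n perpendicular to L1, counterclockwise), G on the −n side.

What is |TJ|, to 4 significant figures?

74.86

Tangency of A1 to both parallel lines with radius 27.3 puts S and G at T ± 27.3·n: S = (-7.616, 26.22), G = (7.616, -26.22). Equal radii place K and J the same way about M: K = M + 27.3·n = (59.32, 45.66), J = M − 27.3·n = (74.55, -6.770). Then |TJ| = |J − T| = 74.86.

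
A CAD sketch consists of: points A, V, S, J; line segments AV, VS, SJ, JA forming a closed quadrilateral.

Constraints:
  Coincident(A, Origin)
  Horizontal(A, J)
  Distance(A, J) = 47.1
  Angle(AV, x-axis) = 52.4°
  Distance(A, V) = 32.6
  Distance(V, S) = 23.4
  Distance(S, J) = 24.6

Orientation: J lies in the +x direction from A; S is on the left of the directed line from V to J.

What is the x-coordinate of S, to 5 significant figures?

43.240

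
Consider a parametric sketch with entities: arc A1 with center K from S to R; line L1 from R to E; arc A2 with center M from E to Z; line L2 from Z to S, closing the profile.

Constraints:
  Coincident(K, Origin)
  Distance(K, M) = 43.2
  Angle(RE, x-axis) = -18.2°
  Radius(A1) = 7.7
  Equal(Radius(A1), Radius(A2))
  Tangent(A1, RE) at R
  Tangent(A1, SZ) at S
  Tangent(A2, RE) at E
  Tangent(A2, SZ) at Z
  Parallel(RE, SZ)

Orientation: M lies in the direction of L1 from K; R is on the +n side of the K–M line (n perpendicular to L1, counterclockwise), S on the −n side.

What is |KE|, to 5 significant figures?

43.881

Tangency of A1 to both parallel lines with radius 7.7 puts R and S at K ± 7.7·n: R = (2.4050, 7.3148), S = (-2.4050, -7.3148). Equal radii place E and Z the same way about M: E = M + 7.7·n = (43.444, -6.1781), Z = M − 7.7·n = (38.634, -20.808). Then |KE| = |E − K| = 43.881.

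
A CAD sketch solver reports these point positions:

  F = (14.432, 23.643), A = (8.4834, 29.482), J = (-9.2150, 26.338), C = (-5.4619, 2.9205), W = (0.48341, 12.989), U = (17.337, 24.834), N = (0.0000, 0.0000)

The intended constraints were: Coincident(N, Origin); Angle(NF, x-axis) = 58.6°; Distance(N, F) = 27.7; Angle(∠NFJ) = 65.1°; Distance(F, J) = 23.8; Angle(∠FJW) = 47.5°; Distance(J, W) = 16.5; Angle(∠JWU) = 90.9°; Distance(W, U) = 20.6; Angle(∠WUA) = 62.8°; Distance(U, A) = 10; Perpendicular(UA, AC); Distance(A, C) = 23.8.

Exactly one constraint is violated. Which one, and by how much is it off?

Distance(A, C) = 23.8 — off by 6.20.

N = (0.00, 0.00) ✓; NF at 58.60° ✓; |NF| = 27.70 ✓; ∠NFJ = 65.10° ✓; |FJ| = 23.80 ✓; ∠FJW = 47.50° ✓; |JW| = 16.50 ✓; ∠JWU = 90.90° ✓; |WU| = 20.60 ✓; ∠WUA = 62.80° ✓; |UA| = 10.00 ✓; ∠(UA, AC) = 90.00° ✓; |AC| = 30.00 ✗.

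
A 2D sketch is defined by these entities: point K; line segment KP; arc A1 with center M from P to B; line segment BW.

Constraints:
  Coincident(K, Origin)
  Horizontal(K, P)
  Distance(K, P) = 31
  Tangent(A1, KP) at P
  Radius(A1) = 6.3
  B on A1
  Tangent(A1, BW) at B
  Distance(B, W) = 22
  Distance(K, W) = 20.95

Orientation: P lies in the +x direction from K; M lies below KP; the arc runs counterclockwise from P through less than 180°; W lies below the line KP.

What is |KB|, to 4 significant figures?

26.54

K is at the origin; K and P share the same y with |KP| = 31.0 and P on the +x side, so P = (31.00, 0.000). The tangent condition forces MP to be normal to KP, so M = P + (0, -6.3) = (31.00, -6.300). Since MB ⟂ BW (tangency), |MW| = √(6.3² + 22.0²) = 22.88 regardless of where B sits on A1. So W lies on both circle(K, 20.95) and circle(M, 22.88); the below-KP intersection is W = (11.17, -17.72). B is the foot of the tangent from W: B = (26.47, -1.918).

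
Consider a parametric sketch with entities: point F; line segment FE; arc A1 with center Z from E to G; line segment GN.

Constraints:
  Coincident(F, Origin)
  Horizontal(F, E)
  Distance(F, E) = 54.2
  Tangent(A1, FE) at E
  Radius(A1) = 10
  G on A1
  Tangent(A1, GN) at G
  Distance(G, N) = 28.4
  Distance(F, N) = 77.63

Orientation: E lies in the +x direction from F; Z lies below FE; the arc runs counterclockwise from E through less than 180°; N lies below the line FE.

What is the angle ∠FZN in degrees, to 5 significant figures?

128.86°

F is at the origin; F and E share the same y with |FE| = 54.2 and E on the +x side, so E = (54.200, 0.0000). Tangency of A1 to FE means the radius ZE is perpendicular to FE, so Z = E + (0, -10) = (54.200, -10.000). Since ZG ⟂ GN (tangency), |ZN| = √(10.0² + 28.4²) = 30.109 regardless of where G sits on A1. So N lies on both circle(F, 77.63) and circle(Z, 30.109); the below-FE intersection is N = (68.522, -36.485). G is the foot of the tangent from N: G = (47.483, -17.408).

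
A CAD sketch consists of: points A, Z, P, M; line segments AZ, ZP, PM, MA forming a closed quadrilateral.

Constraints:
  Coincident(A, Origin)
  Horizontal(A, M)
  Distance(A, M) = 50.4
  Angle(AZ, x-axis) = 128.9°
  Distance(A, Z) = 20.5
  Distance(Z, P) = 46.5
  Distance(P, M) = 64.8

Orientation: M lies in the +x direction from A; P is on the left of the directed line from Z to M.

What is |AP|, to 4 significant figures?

55.60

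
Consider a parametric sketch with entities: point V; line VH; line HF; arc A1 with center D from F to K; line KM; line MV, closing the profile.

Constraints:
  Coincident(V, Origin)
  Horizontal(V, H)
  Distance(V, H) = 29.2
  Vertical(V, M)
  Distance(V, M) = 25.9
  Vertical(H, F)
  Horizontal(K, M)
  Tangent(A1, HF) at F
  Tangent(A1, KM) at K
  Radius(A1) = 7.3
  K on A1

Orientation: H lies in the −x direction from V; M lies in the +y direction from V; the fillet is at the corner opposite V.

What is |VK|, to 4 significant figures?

33.92

The virtual corner opposite V is at (-29.20, 25.90). A1 meets HF tangentially, so DF is at right angles to HF and the tangent condition forces DK to be normal to KM, with radius 7.3, so the center D sits 7.3 in from both sides at D = (-21.90, 18.60). That places the tangent points at F = (-29.20, 18.60) on HF and K = (-21.90, 25.90) on KM. Then |VK| = |K − V| = 33.92.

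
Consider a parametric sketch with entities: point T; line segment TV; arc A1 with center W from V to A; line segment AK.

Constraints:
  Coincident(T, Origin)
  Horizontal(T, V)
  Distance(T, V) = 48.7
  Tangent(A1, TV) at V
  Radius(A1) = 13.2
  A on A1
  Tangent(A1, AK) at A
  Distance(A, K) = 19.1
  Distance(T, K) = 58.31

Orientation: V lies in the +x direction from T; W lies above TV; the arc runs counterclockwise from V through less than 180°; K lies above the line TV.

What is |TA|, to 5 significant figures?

62.513

Checks: ∠(WV, VT) = 90.00° ✓; |WV| = 13.20 ✓; |WA| = 13.20 ✓; ∠(WA, AK) = 90.00° ✓; |AK| = 19.10 ✓; |TK| = 58.31 ✓.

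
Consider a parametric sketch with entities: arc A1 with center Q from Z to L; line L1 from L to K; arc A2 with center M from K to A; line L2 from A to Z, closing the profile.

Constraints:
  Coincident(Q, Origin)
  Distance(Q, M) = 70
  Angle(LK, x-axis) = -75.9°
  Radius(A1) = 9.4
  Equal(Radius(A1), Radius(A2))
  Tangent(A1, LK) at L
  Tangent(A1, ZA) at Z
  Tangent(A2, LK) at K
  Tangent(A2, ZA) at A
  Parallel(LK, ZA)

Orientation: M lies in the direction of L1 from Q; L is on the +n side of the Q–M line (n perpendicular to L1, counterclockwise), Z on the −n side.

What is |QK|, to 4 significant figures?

70.63

The slot axis is L1's direction at -75.9°, so u = (cos -75.9°, sin -75.9°) = (0.2436, -0.9699) and n = (−sin -75.9°, cos -75.9°) = (0.9699, 0.2436). Q is at the origin and M lies 70.0 along u from Q, so M = 70.0·u = (17.05, -67.89). Tangency of A1 to both parallel lines with radius 9.4 puts L and Z at Q ± 9.4·n: L = (9.117, 2.290), Z = (-9.117, -2.290). Equal radii place K and A the same way about M: K = M + 9.4·n = (26.17, -65.60), A = M − 9.4·n = (7.936, -70.18). Then |QK| = |K − Q| = 70.63.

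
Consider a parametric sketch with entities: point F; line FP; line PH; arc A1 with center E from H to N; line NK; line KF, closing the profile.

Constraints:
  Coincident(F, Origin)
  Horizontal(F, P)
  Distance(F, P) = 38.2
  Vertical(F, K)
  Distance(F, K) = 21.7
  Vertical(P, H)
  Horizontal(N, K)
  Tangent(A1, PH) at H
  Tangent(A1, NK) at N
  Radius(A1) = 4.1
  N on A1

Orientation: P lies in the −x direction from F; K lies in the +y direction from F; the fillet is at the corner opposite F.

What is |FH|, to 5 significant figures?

42.059

F is at the origin; FP is horizontal with |FP| = 38.2 and P on the −x side, so P = (-38.200, 0.0000). F and K share the same x with |FK| = 21.7 and K on the +y side, so K = (0.0000, 21.700). The virtual corner opposite F is at (-38.200, 21.700). The tangent condition forces EH to be normal to PH and tangency of A1 to NK means the radius EN is perpendicular to NK, with radius 4.1, so the center E sits 4.1 in from both sides at E = (-34.100, 17.600). That places the tangent points at H = (-38.200, 17.600) on PH and N = (-34.100, 21.700) on NK. Then |FH| = |H − F| = 42.059.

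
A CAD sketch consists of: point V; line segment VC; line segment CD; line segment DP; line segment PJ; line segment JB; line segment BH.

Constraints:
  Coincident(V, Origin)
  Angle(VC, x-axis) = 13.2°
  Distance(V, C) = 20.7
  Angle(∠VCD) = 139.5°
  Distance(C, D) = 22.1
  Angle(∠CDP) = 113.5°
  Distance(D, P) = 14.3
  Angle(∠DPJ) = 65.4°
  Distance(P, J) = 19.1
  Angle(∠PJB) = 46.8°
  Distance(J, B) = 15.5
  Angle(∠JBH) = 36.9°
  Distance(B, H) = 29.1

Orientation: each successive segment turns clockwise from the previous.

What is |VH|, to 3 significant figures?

35.8

V is at the origin; VC runs at 13.2° with length 20.7, so C = (20.2, 4.73). ∠VCD = 139.5° gives CD at -27.3° from the x-axis; with |CD| = 22.1, D = (39.8, -5.41). ∠CDP = 113.5° gives DP at -93.8° from the x-axis; with |DP| = 14.3, P = (38.8, -19.7). ∠DPJ = 65.4° gives PJ at 152° from the x-axis; with |PJ| = 19.1, J = (22.0, -10.6). ∠PJB = 46.8° gives JB at 18.4° from the x-axis; with |JB| = 15.5, B = (36.8, -5.70). ∠JBH = 36.9° gives BH at -125° from the x-axis; with |BH| = 29.1, H = (20.2, -29.6). Then |VH| = |H − V| = 35.8.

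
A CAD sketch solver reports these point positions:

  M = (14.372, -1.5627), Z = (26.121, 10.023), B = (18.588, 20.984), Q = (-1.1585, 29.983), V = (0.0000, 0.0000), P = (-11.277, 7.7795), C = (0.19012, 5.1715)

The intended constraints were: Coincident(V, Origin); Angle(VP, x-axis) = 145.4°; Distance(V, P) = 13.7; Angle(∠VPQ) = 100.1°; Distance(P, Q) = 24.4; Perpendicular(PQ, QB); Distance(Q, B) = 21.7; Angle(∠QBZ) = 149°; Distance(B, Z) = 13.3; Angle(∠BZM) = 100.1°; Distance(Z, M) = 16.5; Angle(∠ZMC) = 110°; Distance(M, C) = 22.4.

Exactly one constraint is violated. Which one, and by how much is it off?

Distance(M, C) = 22.4 — off by 6.70.

V = (0.00, 0.00) ✓; VP at 145.4° ✓; |VP| = 13.70 ✓; ∠VPQ = 100.1° ✓; |PQ| = 24.40 ✓; ∠(PQ, QB) = 90.00° ✓; |QB| = 21.70 ✓; ∠QBZ = 149.0° ✓; |BZ| = 13.30 ✓; ∠BZM = 100.1° ✓; |ZM| = 16.50 ✓; ∠ZMC = 110.0° ✓; |MC| = 15.70 ✗.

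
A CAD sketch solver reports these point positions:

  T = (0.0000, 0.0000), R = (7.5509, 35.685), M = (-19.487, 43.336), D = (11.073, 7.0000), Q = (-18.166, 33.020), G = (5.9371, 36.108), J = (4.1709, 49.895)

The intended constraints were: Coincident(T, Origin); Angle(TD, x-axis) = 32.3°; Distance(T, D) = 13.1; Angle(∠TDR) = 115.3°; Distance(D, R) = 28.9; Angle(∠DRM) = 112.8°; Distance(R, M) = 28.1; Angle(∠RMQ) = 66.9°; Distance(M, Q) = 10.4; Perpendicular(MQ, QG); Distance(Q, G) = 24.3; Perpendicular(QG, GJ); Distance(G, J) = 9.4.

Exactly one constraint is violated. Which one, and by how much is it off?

Distance(G, J) = 9.4 — off by 4.50.

T = (0.00, 0.00) ✓; TD at 32.30° ✓; |TD| = 13.10 ✓; ∠TDR = 115.3° ✓; |DR| = 28.90 ✓; ∠DRM = 112.8° ✓; |RM| = 28.10 ✓; ∠RMQ = 66.90° ✓; |MQ| = 10.40 ✓; ∠(MQ, QG) = 90.00° ✓; |QG| = 24.30 ✓; ∠(QG, GJ) = 90.00° ✓; |GJ| = 13.90 ✗.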